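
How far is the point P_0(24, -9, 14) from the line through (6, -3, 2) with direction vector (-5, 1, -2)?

2√6

Direction vector d = (-5, 1, -2).
AP = (18, -6, 12); AP·d = -120, |AP|² = 504, |d|² = 30.
distance² = |AP|² − (AP·d)²/|d|² = 504 − 14400/30 = 24, so the distance is 2√6.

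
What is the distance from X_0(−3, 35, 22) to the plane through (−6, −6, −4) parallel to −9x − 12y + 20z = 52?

Parallel planes share the normal n = (−9, −12, 20); since (−6, −6, −4) lies on the plane, its equation is −9x − 12y + 20z = 46.
Then n·(−3, 35, 22) − 46 = 1.
|n| = √(81 + 144 + 400) = 25, so the distance is |1|/25 = 1/25.

1/25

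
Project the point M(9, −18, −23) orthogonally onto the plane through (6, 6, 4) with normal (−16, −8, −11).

n = (−16, −8, −11), |n|² = 441, and n·M − (-188) = 441.
t = 441/441 = 1, so the foot is M − t·n = (9, −18, −23) − 1·(−16, −8, −11) = (25, −10, −12).

(25, -10, -12)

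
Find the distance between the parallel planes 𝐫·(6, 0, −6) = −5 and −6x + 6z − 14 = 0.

3/(2√2)

Divide the second equation by -1 to match normals: 6x − 6z = -14.
Both planes have normal n = (6, 0, −6), |n| = 6√2. Any point on the first plane is at distance |(-14) − (-5)|/|n| = 9/(6√2) = 3√2/4 from the second.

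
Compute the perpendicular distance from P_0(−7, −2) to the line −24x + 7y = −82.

236/25

d = |(-24)·(-7) + 7·(-2) − (-82)| / √(576 + 49) = |236|/25 = 236/25.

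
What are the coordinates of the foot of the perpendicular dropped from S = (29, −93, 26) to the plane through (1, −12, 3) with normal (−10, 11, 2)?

(-21, -38, 36)

The perpendicular from S has direction n = (−10, 11, 2): r = (29, −93, 26) + λ(−10, 11, 2).
Substitute into the plane: n·(S + λn) = -136 gives -1261 + 225λ = -136, so λ = 5.
Foot = (29, −93, 26) + 5·(−10, 11, 2) = (−21, −38, 36).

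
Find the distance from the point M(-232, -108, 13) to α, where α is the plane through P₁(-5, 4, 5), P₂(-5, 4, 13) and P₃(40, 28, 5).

P₁P₂ = (0, 0, 8) and P₁P₃ = (45, 24, 0), so a normal is n = P₁P₂ × P₁P₃ = (-192, 360, 0).
d = |(-192)·(-232) + 360·(-108) − 2400| / √(36864 + 129600 + 0) = |3264| / 408 = 8.

8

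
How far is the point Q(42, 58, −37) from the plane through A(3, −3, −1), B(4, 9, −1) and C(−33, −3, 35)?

25/17

AB = (1, 12, 0) and AC = (−36, 0, 36), so a normal is n = AB × AC = (432, −36, 432).
d = |432·42 + (-36)·58 + 432·(-37) − 972| / √(186624 + 1296 + 186624) = |-900| / 612 = 25/17.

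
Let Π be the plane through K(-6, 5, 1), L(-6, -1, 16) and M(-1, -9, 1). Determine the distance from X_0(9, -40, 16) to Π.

1

KL = (0, -6, 15) and KM = (5, -14, 0), so a normal is n = KL × KM = (210, 75, 30).
Then n·(9, -40, 16) - (-855) = 225.
|n| = √(44100 + 5625 + 900) = 225, so the distance is |225|/225 = 1.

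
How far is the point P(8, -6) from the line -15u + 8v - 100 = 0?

d = |(-15)·8 + 8·(-6) − 100| / √(225 + 64) = |-268|/17 = 268/17.

268/17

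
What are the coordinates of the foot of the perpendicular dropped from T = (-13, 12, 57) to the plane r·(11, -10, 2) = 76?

(-2, 2, 59)

The perpendicular from T has direction n = (11, -10, 2): r = (-13, 12, 57) + λ(11, -10, 2).
Substitute into the plane: n·(T + λn) = 76 gives -149 + 225λ = 76, so λ = 1.
Foot = (-13, 12, 57) + 1·(11, -10, 2) = (-2, 2, 59).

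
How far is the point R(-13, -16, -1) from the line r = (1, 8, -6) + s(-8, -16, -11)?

2√89

Direction vector d = (-8, -16, -11).
AP = (-14, -24, 5); AP·d = 441, |AP|² = 797, |d|² = 441.
distance² = |AP|² − (AP·d)²/|d|² = 797 − 194481/441 = 356, so the distance is 2√89.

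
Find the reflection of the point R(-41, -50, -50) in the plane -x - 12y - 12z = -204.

With n = (-1, -12, -12), the signed offset is (n·R − (-204))/|n|² = 1445/289 = 5.
R' = R − 2t·n = (-41, -50, -50) − 10·(-1, -12, -12) = (-31, 70, 70).

(-31, 70, 70)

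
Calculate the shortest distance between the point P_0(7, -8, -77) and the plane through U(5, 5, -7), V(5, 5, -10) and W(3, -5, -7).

23/√26

UV = (0, 0, -3) and UW = (-2, -10, 0), so a normal is n = UV × UW = (-30, 6, 0).
Then n·(7, -8, -77) - (-120) = -138.
|n| = √(900 + 36 + 0) = 6√26, so the distance is |-138|/(6√26) = 23/√26.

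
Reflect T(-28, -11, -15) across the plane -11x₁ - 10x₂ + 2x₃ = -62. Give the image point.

With n = (-11, -10, 2), the signed offset is (n·T − (-62))/|n|² = 450/225 = 2.
T' = T − 2t·n = (-28, -11, -15) − 4·(-11, -10, 2) = (16, 29, -23).

(16, 29, -23)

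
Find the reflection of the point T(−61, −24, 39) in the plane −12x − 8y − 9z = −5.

(-13, 8, 75)

n = (−12, −8, −9), |n|² = 289, n·T − (-5) = 578, so t = 578/289 = 2.
Foot F = T − 2·n = (−37, −8, 57); the reflection is 2F − T = (−13, 8, 75).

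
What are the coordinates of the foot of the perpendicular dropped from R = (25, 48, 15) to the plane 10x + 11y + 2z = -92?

n = (10, 11, 2), |n|² = 225, and n·R − (-92) = 900.
t = 900/225 = 4, so the foot is R − t·n = (25, 48, 15) − 4·(10, 11, 2) = (-15, 4, 7).

(-15, 4, 7)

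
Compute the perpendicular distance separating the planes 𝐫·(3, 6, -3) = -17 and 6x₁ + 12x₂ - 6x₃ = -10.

4/√6

Divide the second equation by 2 to match normals: 3x₁ + 6x₂ - 3x₃ = -5.
With common normal n = (3, 6, -3) (|n| = 3√6), the distance is |(-17) − (-5)|/|n| = 12/(3√6) = 2√6/3.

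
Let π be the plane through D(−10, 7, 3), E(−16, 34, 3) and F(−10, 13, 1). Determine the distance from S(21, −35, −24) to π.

DE = (−6, 27, 0) and DF = (0, 6, −2), so a normal is n = DE × DF = (−54, −12, −36).
Then n·(21, −35, −24) − 348 = −198.
|n| = √(2916 + 144 + 1296) = 66, so the distance is |-198|/66 = 3.

3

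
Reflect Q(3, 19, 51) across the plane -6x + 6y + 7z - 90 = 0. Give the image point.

(39, -17, 9)

With n = (-6, 6, 7), the signed offset is (n·Q − 90)/|n|² = 363/121 = 3.
Q' = Q − 2t·n = (3, 19, 51) − 6·(-6, 6, 7) = (39, -17, 9).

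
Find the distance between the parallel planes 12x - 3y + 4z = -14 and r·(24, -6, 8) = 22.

25/13

Divide the second equation by 2 to match normals: 12x - 3y + 4z = 11.
With common normal n = (12, -3, 4) (|n| = 13), the distance is |(-14) − 11|/|n| = 25/13.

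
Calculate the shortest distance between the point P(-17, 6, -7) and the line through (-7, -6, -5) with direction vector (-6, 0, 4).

14

Direction vector d = (-6, 0, 4).
AP = (-10, 12, -2); AP·d = 52, |AP|² = 248, |d|² = 52.
distance² = |AP|² − (AP·d)²/|d|² = 248 − 2704/52 = 196, so the distance is 14.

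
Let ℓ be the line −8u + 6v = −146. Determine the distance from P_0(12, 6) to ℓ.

The normal to the line is n = (−8, 6) with |n| = 10.
|n·P_0 − (-146)| = |-60 − (-146)| = 86, so the distance is 86/10 = 43/5.

43/5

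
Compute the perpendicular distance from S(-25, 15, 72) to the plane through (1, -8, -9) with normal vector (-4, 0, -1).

The plane has equation n·(r − (1, -8, -9)) = 0, i.e. n·r = 5.
n = (-4, 0, -1); n·P − 5 = 23; |n| = √17; distance = 23/√17.

23√17/17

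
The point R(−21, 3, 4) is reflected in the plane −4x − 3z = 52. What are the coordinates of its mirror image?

(-73/5, 3, 44/5)

n = (−4, 0, −3), |n|² = 25, n·R − 52 = 20, so t = 20/25 = 4/5.
Foot F = R − (4/5)·n = (−89/5, 3, 32/5); the reflection is 2F − R = (−73/5, 3, 44/5).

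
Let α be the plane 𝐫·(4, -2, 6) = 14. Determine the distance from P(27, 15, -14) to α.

Normal vector n = (4, -2, 6), and n·(27, 15, -14) - 14 = -20.
|n| = √(16 + 4 + 36) = 2√14, so the distance is |-20|/(2√14) = 5√14/7.

5√14/7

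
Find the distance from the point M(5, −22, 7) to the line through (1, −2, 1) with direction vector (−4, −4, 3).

12√2

Direction vector d = (−4, −4, 3).
AP = (4, −20, 6); AP·d = 82, |AP|² = 452, |d|² = 41.
distance² = |AP|² − (AP·d)²/|d|² = 452 − 6724/41 = 288, so the distance is 12√2.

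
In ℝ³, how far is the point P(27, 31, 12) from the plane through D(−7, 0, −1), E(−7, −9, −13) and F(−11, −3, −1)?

DE = (0, −9, −12) and DF = (−4, −3, 0), so a normal is n = DE × DF = (−36, 48, −36).
Then n·(27, 31, 12) − 288 = −204.
|n| = √(1296 + 2304 + 1296) = 12√34, so the distance is |-204|/(12√34) = √34/2.

17/√34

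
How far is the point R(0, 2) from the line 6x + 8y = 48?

16/5

d = |6·0 + 8·2 − 48| / √(36 + 64) = |-32|/10 = 16/5.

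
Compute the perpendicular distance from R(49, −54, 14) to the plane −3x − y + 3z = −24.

27√19/19

Normal vector n = (−3, −1, 3), and n·(49, −54, 14) − (−24) = −27.
|n| = √(9 + 1 + 9) = √19, so the distance is |-27|/√19 = 27/√19.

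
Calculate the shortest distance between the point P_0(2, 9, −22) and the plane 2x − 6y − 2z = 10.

n = (2, −6, −2); n·P − 10 = -16; |n| = 2√11; distance = 16/(2√11) = 8/√11.

8/√11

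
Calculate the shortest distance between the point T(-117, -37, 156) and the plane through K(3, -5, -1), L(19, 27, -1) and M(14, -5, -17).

3

KL = (16, 32, 0) and KM = (11, 0, -16), so a normal is n = KL × KM = (-512, 256, -352).
Then n·(-117, -37, 156) - (-2464) = -2016.
|n| = √(262144 + 65536 + 123904) = 672, so the distance is |-2016|/672 = 3.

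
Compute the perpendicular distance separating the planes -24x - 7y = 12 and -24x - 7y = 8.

4/25

Both planes have normal n = (-24, -7, 0), |n| = 25. Any point on the first plane is at distance |8 − 12|/|n| = 4/25 from the second.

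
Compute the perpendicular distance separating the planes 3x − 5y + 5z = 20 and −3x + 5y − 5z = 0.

Divide the second equation by -1 to match normals: 3x − 5y + 5z = 0.
With common normal n = (3, −5, 5) (|n| = √59), the distance is |20 − 0|/|n| = 20/√59.

20√59/59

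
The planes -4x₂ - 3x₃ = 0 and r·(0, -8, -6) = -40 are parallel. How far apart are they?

Divide the second equation by 2 to match normals: -4x₂ - 3x₃ = -20.
Both planes have normal n = (0, -4, -3), |n| = 5. Any point on the first plane is at distance |(-20) − 0|/|n| = 20/5 = 4 from the second.

4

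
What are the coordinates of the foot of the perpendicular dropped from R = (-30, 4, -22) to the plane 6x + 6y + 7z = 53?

(-12, 22, -1)

The perpendicular from R has direction n = (6, 6, 7): r = (-30, 4, -22) + t(6, 6, 7).
Substitute into the plane: n·(R + tn) = 53 gives -310 + 121t = 53, so t = 3.
Foot = (-30, 4, -22) + 3·(6, 6, 7) = (-12, 22, -1).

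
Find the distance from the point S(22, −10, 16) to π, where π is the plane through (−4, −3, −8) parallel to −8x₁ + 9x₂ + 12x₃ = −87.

Parallel planes share the normal n = (−8, 9, 12); since (−4, −3, −8) lies on the plane, its equation is −8x₁ + 9x₂ + 12x₃ = -91.
d = |(-8)·22 + 9·(-10) + 12·16 − (-91)| / √(64 + 81 + 144) = |17| / 17 = 1.

1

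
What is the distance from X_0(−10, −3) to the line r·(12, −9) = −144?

17/5

d = |12·(-10) + (-9)·(-3) − (-144)| / √(144 + 81) = |51|/15 = 17/5.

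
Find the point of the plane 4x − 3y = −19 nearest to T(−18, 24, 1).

(2, 9, 1)

The perpendicular from T has direction n = (4, −3, 0): r = (−18, 24, 1) + t(4, −3, 0).
Substitute into the plane: n·(T + tn) = -19 gives -144 + 25t = -19, so t = 5.
Foot = (−18, 24, 1) + 5·(4, −3, 0) = (2, 9, 1).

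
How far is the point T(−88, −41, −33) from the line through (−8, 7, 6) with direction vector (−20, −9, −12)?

Direction vector d = (−20, −9, −12).
AP = (−80, −48, −39), and AP × d = (225, −180, −240).
|AP × d|² = 140625 and |d|² = 625, so the distance is √(140625/625) = √225 = 15.

15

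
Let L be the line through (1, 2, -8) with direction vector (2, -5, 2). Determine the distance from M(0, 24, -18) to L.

Direction vector d = (2, -5, 2).
AP = (-1, 22, -10); AP·d = -132, |AP|² = 585, |d|² = 33.
distance² = |AP|² − (AP·d)²/|d|² = 585 − 17424/33 = 57, so the distance is √57.

√57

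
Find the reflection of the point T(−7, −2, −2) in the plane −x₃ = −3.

n = (0, 0, −1), |n|² = 1, n·T − (-3) = 5, so t = 5/1 = 5.
Foot F = T − 5·n = (−7, −2, 3); the reflection is 2F − T = (−7, −2, 8).

(-7, -2, 8)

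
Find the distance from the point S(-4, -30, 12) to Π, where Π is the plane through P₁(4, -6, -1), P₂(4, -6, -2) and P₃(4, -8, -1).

8

P₁P₂ = (0, 0, -1) and P₁P₃ = (0, -2, 0), so a normal is n = P₁P₂ × P₁P₃ = (-2, 0, 0).
Then n·(-4, -30, 12) - (-8) = 16.
|n| = √(4 + 0 + 0) = 2, so the distance is |16|/2 = 8.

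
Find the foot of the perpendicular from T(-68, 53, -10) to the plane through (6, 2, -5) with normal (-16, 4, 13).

(-20, 41, -49)

The perpendicular from T has direction n = (-16, 4, 13): r = (-68, 53, -10) + λ(-16, 4, 13).
Substitute into the plane: n·(T + λn) = -153 gives 1170 + 441λ = -153, so λ = -3.
Foot = (-68, 53, -10) + (-3)·(-16, 4, 13) = (-20, 41, -49).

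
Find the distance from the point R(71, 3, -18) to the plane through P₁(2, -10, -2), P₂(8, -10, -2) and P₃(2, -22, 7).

P₁P₂ = (6, 0, 0) and P₁P₃ = (0, -12, 9), so a normal is n = P₁P₂ × P₁P₃ = (0, -54, -72).
Then n·(71, 3, -18) - 684 = 450.
|n| = √(0 + 2916 + 5184) = 90, so the distance is |450|/90 = 5.

5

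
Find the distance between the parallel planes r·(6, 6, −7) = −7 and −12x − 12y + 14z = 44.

15/11

Divide the second equation by -2 to match normals: 6x + 6y − 7z = -22.
With common normal n = (6, 6, −7) (|n| = 11), the distance is |(-7) − (-22)|/|n| = 15/11.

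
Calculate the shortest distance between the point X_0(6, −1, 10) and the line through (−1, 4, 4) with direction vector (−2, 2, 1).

√74

Direction vector d = (−2, 2, 1).
AP = (7, −5, 6); AP·d = -18, |AP|² = 110, |d|² = 9.
distance² = |AP|² − (AP·d)²/|d|² = 110 − 324/9 = 74, so the distance is √74.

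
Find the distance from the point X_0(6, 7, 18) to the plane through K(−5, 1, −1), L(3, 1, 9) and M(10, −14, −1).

KL = (8, 0, 10) and KM = (15, −15, 0), so a normal is n = KL × KM = (150, 150, −120).
n = (150, 150, −120); n·P − (-480) = 270; |n| = 30√66; distance = 270/(30√66) = 3√66/22.

9/√66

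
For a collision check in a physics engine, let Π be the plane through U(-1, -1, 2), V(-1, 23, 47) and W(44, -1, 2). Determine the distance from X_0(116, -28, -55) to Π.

3

UV = (0, 24, 45) and UW = (45, 0, 0), so a normal is n = UV × UW = (0, 2025, -1080).
d = |2025·(-28) + (-1080)·(-55) − (-4185)| / √(0 + 4100625 + 1166400) = |6885| / 2295 = 3.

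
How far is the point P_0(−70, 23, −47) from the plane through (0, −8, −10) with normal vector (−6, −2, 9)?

25/11

The plane has equation n·(r − (0, −8, −10)) = 0, i.e. n·r = -74.
Then n·(−70, 23, −47) − (−74) = 25.
|n| = √(36 + 4 + 81) = 11, so the distance is |25|/11 = 25/11.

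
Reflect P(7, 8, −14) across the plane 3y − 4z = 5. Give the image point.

(7, -10, 10)

n = (0, 3, −4), |n|² = 25, n·P − 5 = 75, so t = 75/25 = 3.
Foot F = P − 3·n = (7, −1, −2); the reflection is 2F − P = (7, −10, 10).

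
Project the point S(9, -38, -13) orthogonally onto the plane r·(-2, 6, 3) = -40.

The perpendicular from S has direction n = (-2, 6, 3): r = (9, -38, -13) + t(-2, 6, 3).
Substitute into the plane: n·(S + tn) = -40 gives -285 + 49t = -40, so t = 5.
Foot = (9, -38, -13) + 5·(-2, 6, 3) = (-1, -8, 2).

(-1, -8, 2)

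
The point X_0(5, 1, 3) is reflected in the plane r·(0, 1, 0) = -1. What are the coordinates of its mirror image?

n = (0, 1, 0), |n|² = 1, n·X_0 − (-1) = 2, so t = 2/1 = 2.
Foot F = X_0 − 2·n = (5, -1, 3); the reflection is 2F − X_0 = (5, -3, 3).

(5, -3, 3)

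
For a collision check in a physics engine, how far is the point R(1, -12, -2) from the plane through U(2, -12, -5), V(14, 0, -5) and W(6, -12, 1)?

UV = (12, 12, 0) and UW = (4, 0, 6), so a normal is n = UV × UW = (72, -72, -48).
Then n·(1, -12, -2) - 1248 = -216.
|n| = √(5184 + 5184 + 2304) = 24√22, so the distance is |-216|/(24√22) = 9√22/22.

9√22/22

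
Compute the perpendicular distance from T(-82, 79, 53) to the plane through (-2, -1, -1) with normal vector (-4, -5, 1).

26/√42

The plane has equation n·(r − (-2, -1, -1)) = 0, i.e. n·r = 12.
Then n·(-82, 79, 53) - 12 = -26.
|n| = √(16 + 25 + 1) = √42, so the distance is |-26|/√42 = 13√42/21.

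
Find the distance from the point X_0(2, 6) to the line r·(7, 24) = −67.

9

The normal to the line is n = (7, 24) with |n| = 25.
|n·X_0 − (-67)| = |158 − (-67)| = 225, so the distance is 225/25 = 9.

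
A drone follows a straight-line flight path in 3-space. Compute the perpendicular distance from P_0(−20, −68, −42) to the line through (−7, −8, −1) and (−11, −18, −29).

5√74

A direction vector is d = (−4, −10, −28).
AP = (−13, −60, −41); AP·d = 1800, |AP|² = 5450, |d|² = 900.
distance² = |AP|² − (AP·d)²/|d|² = 5450 − 3240000/900 = 1850, so the distance is 5√74.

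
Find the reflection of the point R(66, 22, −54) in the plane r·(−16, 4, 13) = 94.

With n = (−16, 4, 13), the signed offset is (n·R − 94)/|n|² = -1764/441 = -4.
R' = R − 2t·n = (66, 22, −54) − (-8)·(−16, 4, 13) = (−62, 54, 50).

(-62, 54, 50)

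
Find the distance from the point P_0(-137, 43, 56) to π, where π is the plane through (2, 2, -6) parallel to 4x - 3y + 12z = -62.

5

Parallel planes share the normal n = (4, -3, 12); since (2, 2, -6) lies on the plane, its equation is 4x - 3y + 12z = -70.
d = |4·(-137) + (-3)·43 + 12·56 − (-70)| / √(16 + 9 + 144) = |65| / 13 = 5.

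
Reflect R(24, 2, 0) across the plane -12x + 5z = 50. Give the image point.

(-24, 2, 20)

With n = (-12, 0, 5), the signed offset is (n·R − 50)/|n|² = -338/169 = -2.
R' = R − 2t·n = (24, 2, 0) − (-4)·(-12, 0, 5) = (-24, 2, 20).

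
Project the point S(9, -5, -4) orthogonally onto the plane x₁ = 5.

(5, -5, -4)

n = (1, 0, 0), |n|² = 1, and n·S − 5 = 4.
t = 4/1 = 4, so the foot is S − t·n = (9, -5, -4) − 4·(1, 0, 0) = (5, -5, -4).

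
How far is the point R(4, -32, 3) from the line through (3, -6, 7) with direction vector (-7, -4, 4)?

Direction vector d = (-7, -4, 4).
AP = (1, -26, -4); AP·d = 81, |AP|² = 693, |d|² = 81.
distance² = |AP|² − (AP·d)²/|d|² = 693 − 6561/81 = 612, so the distance is 6√17.

6√17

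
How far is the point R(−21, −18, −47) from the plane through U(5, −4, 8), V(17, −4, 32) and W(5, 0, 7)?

UV = (12, 0, 24) and UW = (0, 4, −1), so a normal is n = UV × UW = (−96, 12, 48).
n = (−96, 12, 48); n·P − (-144) = -312; |n| = 108; distance = 312/108 = 26/9.

26/9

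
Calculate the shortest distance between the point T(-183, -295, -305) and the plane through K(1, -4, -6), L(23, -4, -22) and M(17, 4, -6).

5

KL = (22, 0, -16) and KM = (16, 8, 0), so a normal is n = KL × KM = (128, -256, 176).
n = (128, -256, 176); n·P − 96 = -1680; |n| = 336; distance = 1680/336 = 5.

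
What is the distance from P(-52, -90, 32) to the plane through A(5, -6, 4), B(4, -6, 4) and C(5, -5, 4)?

28

AB = (-1, 0, 0) and AC = (0, 1, 0), so a normal is n = AB × AC = (0, 0, -1).
d = |(-1)·32 − (-4)| / √(0 + 0 + 1) = |-28| / 1 = 28.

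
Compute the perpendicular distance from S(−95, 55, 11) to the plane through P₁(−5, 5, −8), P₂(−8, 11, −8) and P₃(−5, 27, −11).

P₁P₂ = (−3, 6, 0) and P₁P₃ = (0, 22, −3), so a normal is n = P₁P₂ × P₁P₃ = (−18, −9, −66).
n = (−18, −9, −66); n·P − 573 = -84; |n| = 69; distance = 84/69 = 28/23.

28/23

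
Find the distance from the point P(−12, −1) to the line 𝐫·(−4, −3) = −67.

The normal to the line is n = (−4, −3) with |n| = 5.
|n·P − (-67)| = |51 − (-67)| = 118, so the distance is 118/5.

118/5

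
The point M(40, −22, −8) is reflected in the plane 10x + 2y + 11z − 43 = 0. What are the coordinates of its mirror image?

n = (10, 2, 11), |n|² = 225, n·M − 43 = 225, so t = 225/225 = 1.
Foot F = M − 1·n = (30, −24, −19); the reflection is 2F − M = (20, −26, −30).

(20, -26, -30)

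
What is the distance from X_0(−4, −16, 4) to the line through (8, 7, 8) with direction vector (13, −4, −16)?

Direction vector d = (13, −4, −16).
AP = (−12, −23, −4); AP·d = 0, |AP|² = 689, |d|² = 441.
distance² = |AP|² − (AP·d)²/|d|² = 689 − 0/441 = 689, so the distance is √689.

√689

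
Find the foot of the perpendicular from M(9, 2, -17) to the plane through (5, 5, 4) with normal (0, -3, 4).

(9, -7, -5)

n = (0, -3, 4), |n|² = 25, and n·M − 1 = -75.
t = -75/25 = -3, so the foot is M − t·n = (9, 2, -17) − (-3)·(0, -3, 4) = (9, -7, -5).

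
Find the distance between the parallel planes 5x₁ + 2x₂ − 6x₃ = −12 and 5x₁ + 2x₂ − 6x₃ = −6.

6√65/65

Both planes have normal n = (5, 2, −6), |n| = √65. Any point on the first plane is at distance |(-6) − (-12)|/|n| = 6/√65 = 6√65/65 from the second.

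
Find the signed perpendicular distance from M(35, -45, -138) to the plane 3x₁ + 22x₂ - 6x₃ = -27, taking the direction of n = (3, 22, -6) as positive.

-30/23

n·M − (-27) = -30.
|n| = 23, so the signed distance is -30/23.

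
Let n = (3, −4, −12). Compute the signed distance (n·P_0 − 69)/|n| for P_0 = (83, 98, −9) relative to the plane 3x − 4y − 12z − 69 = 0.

-8

n·P_0 − 69 = -104.
|n| = 13, so the signed distance is -104/13 = -8.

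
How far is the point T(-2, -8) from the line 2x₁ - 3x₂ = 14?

6/√13

The normal to the line is n = (2, -3) with |n| = √13.
|n·T − 14| = |20 − 14| = 6, so the distance is 6/√13.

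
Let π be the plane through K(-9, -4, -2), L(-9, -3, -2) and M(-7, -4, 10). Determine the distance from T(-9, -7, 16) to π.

KL = (0, 1, 0) and KM = (2, 0, 12), so a normal is n = KL × KM = (12, 0, -2).
d = |12·(-9) + (-2)·16 − (-104)| / √(144 + 0 + 4) = |-36| / (2√37) = 18√37/37.

18√37/37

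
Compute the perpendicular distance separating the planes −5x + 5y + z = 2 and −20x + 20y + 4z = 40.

8/√51

Divide the second equation by 4 to match normals: −5x + 5y + z = 10.
With common normal n = (−5, 5, 1) (|n| = √51), the distance is |2 − 10|/|n| = 8/√51.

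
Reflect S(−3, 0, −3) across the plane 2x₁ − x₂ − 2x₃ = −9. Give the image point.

n = (2, −1, −2), |n|² = 9, n·S − (-9) = 9, so t = 9/9 = 1.
Foot F = S − 1·n = (−5, 1, −1); the reflection is 2F − S = (−7, 2, 1).

(-7, 2, 1)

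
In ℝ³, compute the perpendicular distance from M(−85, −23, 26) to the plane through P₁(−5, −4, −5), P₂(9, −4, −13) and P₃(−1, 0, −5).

3

P₁P₂ = (14, 0, −8) and P₁P₃ = (4, 4, 0), so a normal is n = P₁P₂ × P₁P₃ = (32, −32, 56).
d = |32·(-85) + (-32)·(-23) + 56·26 − (-312)| / √(1024 + 1024 + 3136) = |-216| / 72 = 3.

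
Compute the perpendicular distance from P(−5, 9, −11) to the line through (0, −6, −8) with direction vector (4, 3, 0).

3√26

Direction vector d = (4, 3, 0).
AP = (−5, 15, −3); AP·d = 25, |AP|² = 259, |d|² = 25.
distance² = |AP|² − (AP·d)²/|d|² = 259 − 625/25 = 234, so the distance is 3√26.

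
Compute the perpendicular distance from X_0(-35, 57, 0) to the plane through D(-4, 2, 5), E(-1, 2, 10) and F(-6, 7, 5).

DE = (3, 0, 5) and DF = (-2, 5, 0), so a normal is n = DE × DF = (-25, -10, 15).
d = |(-25)·(-35) + (-10)·57 + 15·0 − 155| / √(625 + 100 + 225) = |150| / (5√38) = 30/√38.

30/√38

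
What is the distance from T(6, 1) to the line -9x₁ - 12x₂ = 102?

56/5

The normal to the line is n = (-9, -12) with |n| = 15.
|n·T − 102| = |-66 − 102| = 168, so the distance is 168/15 = 56/5.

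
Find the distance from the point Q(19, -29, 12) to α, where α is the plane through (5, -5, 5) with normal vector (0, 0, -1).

The plane has equation n·(r − (5, -5, 5)) = 0, i.e. n·r = -5.
n = (0, 0, -1); n·P − (-5) = -7; |n| = 1; distance = 7/1 = 7.

7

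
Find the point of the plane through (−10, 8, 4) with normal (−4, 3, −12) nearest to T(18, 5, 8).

n = (−4, 3, −12), |n|² = 169, and n·T − 16 = -169.
t = -169/169 = -1, so the foot is T − t·n = (18, 5, 8) − (-1)·(−4, 3, −12) = (14, 8, −4).

(14, 8, -4)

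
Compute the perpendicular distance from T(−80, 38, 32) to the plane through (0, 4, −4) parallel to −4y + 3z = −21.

28/5

Parallel planes share the normal n = (0, −4, 3); since (0, 4, −4) lies on the plane, its equation is −4y + 3z = -28.
Then n·(−80, 38, 32) − (−28) = −28.
|n| = √(0 + 16 + 9) = 5, so the distance is |-28|/5 = 28/5.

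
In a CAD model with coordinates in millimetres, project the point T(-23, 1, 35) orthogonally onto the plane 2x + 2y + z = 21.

The perpendicular from T has direction n = (2, 2, 1): r = (-23, 1, 35) + μ(2, 2, 1).
Substitute into the plane: n·(T + μn) = 21 gives -9 + 9μ = 21, so μ = 10/3.
Foot = (-23, 1, 35) + (10/3)·(2, 2, 1) = (-49/3, 23/3, 115/3).

(-49/3, 23/3, 115/3)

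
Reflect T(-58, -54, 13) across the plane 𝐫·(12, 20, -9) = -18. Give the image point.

With n = (12, 20, -9), the signed offset is (n·T − (-18))/|n|² = -1875/625 = -3.
T' = T − 2t·n = (-58, -54, 13) − (-6)·(12, 20, -9) = (14, 66, -41).

(14, 66, -41)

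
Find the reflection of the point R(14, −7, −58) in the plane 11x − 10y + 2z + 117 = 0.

(-8, 13, -62)

n = (11, −10, 2), |n|² = 225, n·R − (-117) = 225, so t = 225/225 = 1.
Foot F = R − 1·n = (3, 3, −60); the reflection is 2F − R = (−8, 13, −62).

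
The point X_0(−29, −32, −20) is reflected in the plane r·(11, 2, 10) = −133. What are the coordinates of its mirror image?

(15, -24, 20)

With n = (11, 2, 10), the signed offset is (n·X_0 − (-133))/|n|² = -450/225 = -2.
X_0' = X_0 − 2t·n = (−29, −32, −20) − (-4)·(11, 2, 10) = (15, −24, 20).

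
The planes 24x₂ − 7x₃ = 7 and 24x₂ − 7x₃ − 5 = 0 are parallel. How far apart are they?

Both planes have normal n = (0, 24, −7), |n| = 25. Any point on the first plane is at distance |5 − 7|/|n| = 2/25 from the second.

2/25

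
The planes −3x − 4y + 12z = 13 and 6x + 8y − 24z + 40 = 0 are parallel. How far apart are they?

Divide the second equation by -2 to match normals: −3x − 4y + 12z = 20.
Both planes have normal n = (−3, −4, 12), |n| = 13. Any point on the first plane is at distance |20 − 13|/|n| = 7/13 from the second.

7/13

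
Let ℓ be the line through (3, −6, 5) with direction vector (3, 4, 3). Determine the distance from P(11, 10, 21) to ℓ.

Direction vector d = (3, 4, 3).
AP = (8, 16, 16); AP·d = 136, |AP|² = 576, |d|² = 34.
distance² = |AP|² − (AP·d)²/|d|² = 576 − 18496/34 = 32, so the distance is 4√2.

4√2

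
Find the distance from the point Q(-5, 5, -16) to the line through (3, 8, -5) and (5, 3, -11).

A direction vector is d = (2, -5, -6).
AP = (-8, -3, -11); AP·d = 65, |AP|² = 194, |d|² = 65.
distance² = |AP|² − (AP·d)²/|d|² = 194 − 4225/65 = 129, so the distance is √129.

√129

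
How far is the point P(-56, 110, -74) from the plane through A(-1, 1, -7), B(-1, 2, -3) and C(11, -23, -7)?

7

AB = (0, 1, 4) and AC = (12, -24, 0), so a normal is n = AB × AC = (96, 48, -12).
Then n·(-56, 110, -74) - 36 = 756.
|n| = √(9216 + 2304 + 144) = 108, so the distance is |756|/108 = 7.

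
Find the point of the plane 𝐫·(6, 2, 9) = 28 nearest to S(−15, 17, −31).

The perpendicular from S has direction n = (6, 2, 9): r = (−15, 17, −31) + μ(6, 2, 9).
Substitute into the plane: n·(S + μn) = 28 gives -335 + 121μ = 28, so μ = 3.
Foot = (−15, 17, −31) + 3·(6, 2, 9) = (3, 23, −4).

(3, 23, -4)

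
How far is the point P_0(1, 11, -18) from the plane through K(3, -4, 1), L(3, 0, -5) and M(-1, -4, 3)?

5/√14

KL = (0, 4, -6) and KM = (-4, 0, 2), so a normal is n = KL × KM = (8, 24, 16).
Then n·(1, 11, -18) - (-56) = 40.
|n| = √(64 + 576 + 256) = 8√14, so the distance is |40|/(8√14) = 5/√14.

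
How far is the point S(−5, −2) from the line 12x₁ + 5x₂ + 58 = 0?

12/13

The normal to the line is n = (12, 5) with |n| = 13.
|n·S − (-58)| = |-70 − (-58)| = 12, so the distance is 12/13.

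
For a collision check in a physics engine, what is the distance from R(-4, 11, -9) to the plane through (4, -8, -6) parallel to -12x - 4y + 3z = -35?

11/13

Parallel planes share the normal n = (-12, -4, 3); since (4, -8, -6) lies on the plane, its equation is -12x - 4y + 3z = -34.
d = |(-12)·(-4) + (-4)·11 + 3·(-9) − (-34)| / √(144 + 16 + 9) = |11| / 13 = 11/13.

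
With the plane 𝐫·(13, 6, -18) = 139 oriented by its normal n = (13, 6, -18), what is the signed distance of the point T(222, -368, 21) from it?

n·T − 139 = 161.
|n| = 23, so the signed distance is 161/23 = 7.

7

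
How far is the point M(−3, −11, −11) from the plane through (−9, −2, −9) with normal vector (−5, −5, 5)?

1/√3

The plane has equation n·(r − (−9, −2, −9)) = 0, i.e. n·r = 10.
n = (−5, −5, 5); n·P − 10 = 5; |n| = 5√3; distance = 5/(5√3) = 1/√3.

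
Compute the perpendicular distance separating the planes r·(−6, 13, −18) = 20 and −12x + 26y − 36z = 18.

Divide the second equation by 2 to match normals: −6x + 13y − 18z = 9.
Both planes have normal n = (−6, 13, −18), |n| = 23. Any point on the first plane is at distance |9 − 20|/|n| = 11/23 from the second.

11/23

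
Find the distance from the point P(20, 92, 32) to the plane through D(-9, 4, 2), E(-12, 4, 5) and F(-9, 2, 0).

DE = (-3, 0, 3) and DF = (0, -2, -2), so a normal is n = DE × DF = (6, -6, 6).
Then n·(20, 92, 32) - (-66) = -174.
|n| = √(36 + 36 + 36) = 6√3, so the distance is |-174|/(6√3) = 29/√3.

29√3/3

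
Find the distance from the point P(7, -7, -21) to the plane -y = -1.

8

n = (0, -1, 0); n·P − (-1) = 8; |n| = 1; distance = 8/1 = 8.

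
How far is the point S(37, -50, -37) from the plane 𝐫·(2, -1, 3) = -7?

n = (2, -1, 3); n·P − (-7) = 20; |n| = √14; distance = 20/√14 = 10√14/7.

10√14/7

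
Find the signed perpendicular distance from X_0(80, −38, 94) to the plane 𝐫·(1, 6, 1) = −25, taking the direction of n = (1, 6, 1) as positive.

-29√38/38

n·X_0 − (-25) = -29.
|n| = √38, so the signed distance is -29√38/38.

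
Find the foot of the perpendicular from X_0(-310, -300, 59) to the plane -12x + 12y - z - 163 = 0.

The perpendicular from X_0 has direction n = (-12, 12, -1): r = (-310, -300, 59) + μ(-12, 12, -1).
Substitute into the plane: n·(X_0 + μn) = 163 gives 61 + 289μ = 163, so μ = 6/17.
Foot = (-310, -300, 59) + (6/17)·(-12, 12, -1) = (-5342/17, -5028/17, 997/17).

(-5342/17, -5028/17, 997/17)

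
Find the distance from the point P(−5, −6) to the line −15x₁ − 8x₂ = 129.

The normal to the line is n = (−15, −8) with |n| = 17.
|n·P − 129| = |123 − 129| = 6, so the distance is 6/17.

6/17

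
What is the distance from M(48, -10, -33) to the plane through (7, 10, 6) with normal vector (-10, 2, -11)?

7/5

The plane has equation n·(r − (7, 10, 6)) = 0, i.e. n·r = -116.
Then n·(48, -10, -33) - (-116) = -21.
|n| = √(100 + 4 + 121) = 15, so the distance is |-21|/15 = 7/5.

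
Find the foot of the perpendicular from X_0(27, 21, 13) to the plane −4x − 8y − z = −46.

(15, -3, 10)

n = (−4, −8, −1), |n|² = 81, and n·X_0 − (-46) = -243.
t = -243/81 = -3, so the foot is X_0 − t·n = (27, 21, 13) − (-3)·(−4, −8, −1) = (15, −3, 10).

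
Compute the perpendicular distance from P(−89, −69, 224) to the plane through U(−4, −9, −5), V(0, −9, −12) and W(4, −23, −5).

9

UV = (4, 0, −7) and UW = (8, −14, 0), so a normal is n = UV × UW = (−98, −56, −56).
d = |(-98)·(-89) + (-56)·(-69) + (-56)·224 − 1176| / √(9604 + 3136 + 3136) = |-1134| / 126 = 9.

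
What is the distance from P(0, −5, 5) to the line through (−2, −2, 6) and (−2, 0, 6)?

√5

A direction vector is d = (0, 2, 0).
AP = (2, −3, −1), and AP × d = (2, 0, 4).
|AP × d|² = 20 and |d|² = 4, so the distance is √(20/4) = √5.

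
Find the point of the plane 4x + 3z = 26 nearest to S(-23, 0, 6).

The perpendicular from S has direction n = (4, 0, 3): r = (-23, 0, 6) + μ(4, 0, 3).
Substitute into the plane: n·(S + μn) = 26 gives -74 + 25μ = 26, so μ = 4.
Foot = (-23, 0, 6) + 4·(4, 0, 3) = (-7, 0, 18).

(-7, 0, 18)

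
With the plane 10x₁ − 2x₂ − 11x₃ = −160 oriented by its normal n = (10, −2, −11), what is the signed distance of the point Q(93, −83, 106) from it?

n·Q − (-160) = 90.
|n| = 15, so the signed distance is 90/15 = 6.

6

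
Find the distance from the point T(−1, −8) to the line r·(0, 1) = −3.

d = |0·(-1) + 1·(-8) − (-3)| / √(0 + 1) = |-5|/1 = 5.

5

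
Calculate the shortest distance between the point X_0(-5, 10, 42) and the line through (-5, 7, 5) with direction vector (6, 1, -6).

√721

Direction vector d = (6, 1, -6).
AP = (0, 3, 37), and AP × d = (-55, 222, -18).
|AP × d|² = 52633 and |d|² = 73, so the distance is √(52633/73) = √721.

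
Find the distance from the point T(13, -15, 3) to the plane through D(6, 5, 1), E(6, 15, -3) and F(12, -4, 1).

DE = (0, 10, -4) and DF = (6, -9, 0), so a normal is n = DE × DF = (-36, -24, -60).
Then n·(13, -15, 3) - (-396) = 108.
|n| = √(1296 + 576 + 3600) = 12√38, so the distance is |108|/(12√38) = 9√38/38.

9√38/38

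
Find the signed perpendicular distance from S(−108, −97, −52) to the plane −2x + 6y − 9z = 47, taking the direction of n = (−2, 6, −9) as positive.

n·S − 47 = 55.
|n| = 11, so the signed distance is 55/11 = 5.

5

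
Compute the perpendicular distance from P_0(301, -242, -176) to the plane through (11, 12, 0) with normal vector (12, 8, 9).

8

The plane has equation n·(r − (11, 12, 0)) = 0, i.e. n·r = 228.
n = (12, 8, 9); n·P − 228 = -136; |n| = 17; distance = 136/17 = 8.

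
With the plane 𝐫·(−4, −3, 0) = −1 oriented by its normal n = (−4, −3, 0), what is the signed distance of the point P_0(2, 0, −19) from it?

-7/5

n·P_0 − (-1) = -7.
|n| = 5, so the signed distance is -7/5.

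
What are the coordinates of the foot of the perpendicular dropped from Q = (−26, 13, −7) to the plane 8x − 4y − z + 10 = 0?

(-2, 1, -10)

The perpendicular from Q has direction n = (8, −4, −1): r = (−26, 13, −7) + μ(8, −4, −1).
Substitute into the plane: n·(Q + μn) = -10 gives -253 + 81μ = -10, so μ = 3.
Foot = (−26, 13, −7) + 3·(8, −4, −1) = (−2, 1, −10).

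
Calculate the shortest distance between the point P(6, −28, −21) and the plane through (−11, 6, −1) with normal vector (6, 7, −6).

The plane has equation n·(r − (−11, 6, −1)) = 0, i.e. n·r = -18.
Then n·(6, −28, −21) − (−18) = −16.
|n| = √(36 + 49 + 36) = 11, so the distance is |-16|/11 = 16/11.

16/11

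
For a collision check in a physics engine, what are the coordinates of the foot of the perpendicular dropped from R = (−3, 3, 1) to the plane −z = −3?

(-3, 3, 3)

n = (0, 0, −1), |n|² = 1, and n·R − (-3) = 2.
t = 2/1 = 2, so the foot is R − t·n = (−3, 3, 1) − 2·(0, 0, −1) = (−3, 3, 3).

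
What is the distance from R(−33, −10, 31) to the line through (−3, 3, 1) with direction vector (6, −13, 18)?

12√10

Direction vector d = (6, −13, 18).
AP = (−30, −13, 30); AP·d = 529, |AP|² = 1969, |d|² = 529.
distance² = |AP|² − (AP·d)²/|d|² = 1969 − 279841/529 = 1440, so the distance is 12√10.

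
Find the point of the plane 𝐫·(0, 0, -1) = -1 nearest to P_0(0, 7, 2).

n = (0, 0, -1), |n|² = 1, and n·P_0 − (-1) = -1.
t = -1/1 = -1, so the foot is P_0 − t·n = (0, 7, 2) − (-1)·(0, 0, -1) = (0, 7, 1).

(0, 7, 1)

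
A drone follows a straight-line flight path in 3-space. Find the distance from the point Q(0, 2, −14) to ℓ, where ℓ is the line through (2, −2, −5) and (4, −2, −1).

√21

A direction vector is d = (2, 0, 4).
AP = (−2, 4, −9), and AP × d = (16, −10, −8).
|AP × d|² = 420 and |d|² = 20, so the distance is √(420/20) = √21.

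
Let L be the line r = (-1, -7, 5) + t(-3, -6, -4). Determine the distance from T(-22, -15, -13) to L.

2√70

Direction vector d = (-3, -6, -4).
AP = (-21, -8, -18); AP·d = 183, |AP|² = 829, |d|² = 61.
distance² = |AP|² − (AP·d)²/|d|² = 829 − 33489/61 = 280, so the distance is 2√70.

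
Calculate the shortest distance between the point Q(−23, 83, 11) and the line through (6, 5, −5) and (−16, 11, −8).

A direction vector is d = (−22, 6, −3).
AP = (−29, 78, 16), and AP × d = (−330, −439, 1542).
|AP × d|² = 2679385 and |d|² = 529, so the distance is √(2679385/529) = √5065.

√5065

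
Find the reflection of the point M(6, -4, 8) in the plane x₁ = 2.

(-2, -4, 8)

n = (1, 0, 0), |n|² = 1, n·M − 2 = 4, so t = 4/1 = 4.
Foot F = M − 4·n = (2, -4, 8); the reflection is 2F − M = (-2, -4, 8).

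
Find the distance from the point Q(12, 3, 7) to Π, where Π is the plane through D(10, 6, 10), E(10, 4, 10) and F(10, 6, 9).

2

DE = (0, −2, 0) and DF = (0, 0, −1), so a normal is n = DE × DF = (2, 0, 0).
n = (2, 0, 0); n·P − 20 = 4; |n| = 2; distance = 4/2 = 2.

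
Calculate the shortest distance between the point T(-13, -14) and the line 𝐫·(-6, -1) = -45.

137/√37

The normal to the line is n = (-6, -1) with |n| = √37.
|n·T − (-45)| = |92 − (-45)| = 137, so the distance is 137/√37.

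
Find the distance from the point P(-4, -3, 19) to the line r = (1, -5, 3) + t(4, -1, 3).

√259

Direction vector d = (4, -1, 3).
AP = (-5, 2, 16), and AP × d = (22, 79, -3).
|AP × d|² = 6734 and |d|² = 26, so the distance is √(6734/26) = √259.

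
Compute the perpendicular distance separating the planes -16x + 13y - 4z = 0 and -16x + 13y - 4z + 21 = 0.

Both planes have normal n = (-16, 13, -4), |n| = 21. Any point on the first plane is at distance |(-21) − 0|/|n| = 21/21 = 1 from the second.

1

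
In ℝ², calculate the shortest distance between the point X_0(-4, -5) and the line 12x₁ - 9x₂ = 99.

34/5

The normal to the line is n = (12, -9) with |n| = 15.
|n·X_0 − 99| = |-3 − 99| = 102, so the distance is 102/15 = 34/5.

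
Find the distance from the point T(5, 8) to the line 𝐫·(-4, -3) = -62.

The normal to the line is n = (-4, -3) with |n| = 5.
|n·T − (-62)| = |-44 − (-62)| = 18, so the distance is 18/5.

18/5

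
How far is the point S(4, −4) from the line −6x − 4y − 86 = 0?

47/√13

d = |(-6)·4 + (-4)·(-4) − 86| / √(36 + 16) = |-94|/(2√13) = 47√13/13.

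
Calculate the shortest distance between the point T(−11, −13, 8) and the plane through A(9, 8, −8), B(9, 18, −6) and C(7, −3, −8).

6/5

AB = (0, 10, 2) and AC = (−2, −11, 0), so a normal is n = AB × AC = (22, −4, 20).
Then n·(−11, −13, 8) − 6 = −36.
|n| = √(484 + 16 + 400) = 30, so the distance is |-36|/30 = 6/5.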